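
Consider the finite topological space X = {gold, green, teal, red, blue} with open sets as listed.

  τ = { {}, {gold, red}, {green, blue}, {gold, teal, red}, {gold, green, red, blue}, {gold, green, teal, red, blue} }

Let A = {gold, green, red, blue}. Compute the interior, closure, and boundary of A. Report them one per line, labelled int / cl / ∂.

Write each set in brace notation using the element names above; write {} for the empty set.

U open, U⊆A: {}, {gold, red}, {green, blue}, {gold, green, red, blue}. int(A) = ⋃ = {gold, green, red, blue}
X∖A={teal}, int(X∖A)={}, hence cl(A)={gold, green, teal, red, blue}
∂A: remove int from cl → {teal}

int(A) = {gold, green, red, blue}
cl(A)  = {gold, green, teal, red, blue}
∂A     = {teal}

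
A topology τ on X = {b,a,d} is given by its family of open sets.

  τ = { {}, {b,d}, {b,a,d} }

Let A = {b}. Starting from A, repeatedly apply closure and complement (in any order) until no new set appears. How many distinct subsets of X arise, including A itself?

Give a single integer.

complement {a,d}; its interior {}; cl(A) = X∖{} = {b,a,d}
With k = closure, c = complement:
  1. A     = {b}
  2. kA    = {b,a,d}
  3. cA    = {a,d}
  4. ckA   = {}
k, c of each give nothing new

4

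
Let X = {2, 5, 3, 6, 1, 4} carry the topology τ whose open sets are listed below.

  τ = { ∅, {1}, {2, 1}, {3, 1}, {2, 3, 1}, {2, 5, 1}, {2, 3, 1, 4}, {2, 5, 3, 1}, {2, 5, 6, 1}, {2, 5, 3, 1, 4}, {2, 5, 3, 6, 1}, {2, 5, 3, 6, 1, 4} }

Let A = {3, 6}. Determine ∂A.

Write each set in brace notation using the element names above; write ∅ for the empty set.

open subsets of A: ∅; so int(A) = ∅
closure: X∖int(X∖A) = X∖{2, 5, 1} = {3, 6, 4}
∂A = {3, 6, 4} minus ∅ = {3, 6, 4}

{3, 6, 4}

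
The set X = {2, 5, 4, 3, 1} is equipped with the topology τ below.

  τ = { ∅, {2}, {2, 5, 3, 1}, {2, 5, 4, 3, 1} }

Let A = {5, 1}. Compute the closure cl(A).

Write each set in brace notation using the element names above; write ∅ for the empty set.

closure: X∖int(X∖A) = X∖{2} = {5, 4, 3, 1}

{5, 4, 3, 1}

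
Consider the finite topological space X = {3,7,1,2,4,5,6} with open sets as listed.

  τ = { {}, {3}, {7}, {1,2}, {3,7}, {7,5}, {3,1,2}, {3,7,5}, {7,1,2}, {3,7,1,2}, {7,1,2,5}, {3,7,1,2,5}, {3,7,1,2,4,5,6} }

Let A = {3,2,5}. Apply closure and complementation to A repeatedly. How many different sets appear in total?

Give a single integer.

12

closure: X∖int(X∖A) = X∖{7} = {3,1,2,4,5,6}
Let k=closure and c=complement:
  1. A     = {3,2,5}
  2. kA    = {3,1,2,4,5,6}
  3. cA    = {7,1,4,6}
  4. ckA   = {7}
  5. kcA   = {7,1,2,4,5,6}
  6. kckA  = {7,4,5,6}
  7. ckcA  = {3}
  8. ckckA = {3,1,2}
  9. kckcA = {3,4,6}
  10. kckckA = {3,1,2,4,6}
  11. ckckcA = {7,1,2,5}
  12. ckckckA = {7,5}
— saturated at 12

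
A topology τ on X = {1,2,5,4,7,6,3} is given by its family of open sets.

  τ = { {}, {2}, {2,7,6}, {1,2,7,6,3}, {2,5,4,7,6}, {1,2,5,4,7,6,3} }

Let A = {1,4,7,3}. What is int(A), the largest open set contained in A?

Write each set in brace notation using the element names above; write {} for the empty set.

{}

open subsets of A: {}; so int(A) = {}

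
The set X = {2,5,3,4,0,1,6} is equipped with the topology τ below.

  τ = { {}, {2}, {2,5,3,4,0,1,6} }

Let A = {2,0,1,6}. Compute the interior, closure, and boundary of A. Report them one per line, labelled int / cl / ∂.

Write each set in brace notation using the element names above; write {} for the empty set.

interior: largest open inside A is {2} (from {}, {2})
cl via duality: int({5,3,4}) = {}, so X∖{} = {2,5,3,4,0,1,6}
cl∖int = {5,3,4,0,1,6}

int(A) = {2}
cl(A)  = {2,5,3,4,0,1,6}
∂A     = {5,3,4,0,1,6}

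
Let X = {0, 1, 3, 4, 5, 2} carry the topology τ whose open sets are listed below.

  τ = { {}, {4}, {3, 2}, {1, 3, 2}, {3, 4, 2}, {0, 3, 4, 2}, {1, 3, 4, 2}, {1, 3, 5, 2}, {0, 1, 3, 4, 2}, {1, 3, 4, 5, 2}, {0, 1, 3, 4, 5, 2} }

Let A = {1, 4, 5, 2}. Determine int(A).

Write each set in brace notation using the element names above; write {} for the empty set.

{4}

open subsets of A: {}, {4}; so int(A) = {4}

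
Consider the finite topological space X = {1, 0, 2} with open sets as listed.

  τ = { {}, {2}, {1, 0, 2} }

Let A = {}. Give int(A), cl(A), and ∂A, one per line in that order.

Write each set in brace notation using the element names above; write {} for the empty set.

int(A) = {}
cl(A)  = {}
∂A     = {}

interior: largest open inside A is {} (from {})
cl via duality: int({1, 0, 2}) = {1, 0, 2}, so X∖{1, 0, 2} = {}
cl∖int = {}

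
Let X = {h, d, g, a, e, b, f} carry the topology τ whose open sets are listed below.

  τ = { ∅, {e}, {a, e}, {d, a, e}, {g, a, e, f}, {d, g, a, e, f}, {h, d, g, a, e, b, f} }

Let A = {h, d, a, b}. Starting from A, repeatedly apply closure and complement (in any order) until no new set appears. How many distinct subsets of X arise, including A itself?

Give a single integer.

6

closure: X∖int(X∖A) = X∖{e} = {h, d, g, a, b, f}
Let k=closure and c=complement:
  1. A     = {h, d, a, b}
  2. kA    = {h, d, g, a, b, f}
  3. cA    = {g, e, f}
  4. ckA   = {e}
  5. kcA   = {h, d, g, a, e, b, f}
  6. ckcA  = ∅
— saturated at 6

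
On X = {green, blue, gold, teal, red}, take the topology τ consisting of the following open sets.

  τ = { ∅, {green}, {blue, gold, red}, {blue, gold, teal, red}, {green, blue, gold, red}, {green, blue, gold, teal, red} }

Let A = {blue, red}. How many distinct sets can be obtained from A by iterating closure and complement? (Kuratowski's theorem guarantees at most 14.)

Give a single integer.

complement {green, gold, teal}; its interior {green}; cl(A) = X∖{green} = {blue, gold, teal, red}
With k = closure, c = complement:
  1. A     = {blue, red}
  2. kA    = {blue, gold, teal, red}
  3. cA    = {green, gold, teal}
  4. ckA   = {green}
  5. kcA   = {green, blue, gold, teal, red}
  6. ckcA  = ∅
k, c of each give nothing new

6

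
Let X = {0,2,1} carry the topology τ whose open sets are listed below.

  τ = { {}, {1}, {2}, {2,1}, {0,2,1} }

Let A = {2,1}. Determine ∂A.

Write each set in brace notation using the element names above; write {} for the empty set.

{0}

interior: largest open inside A is {2,1} (from {}, {2}, {1}, {2,1})
cl via duality: int({0}) = {}, so X∖{} = {0,2,1}
cl∖int = {0}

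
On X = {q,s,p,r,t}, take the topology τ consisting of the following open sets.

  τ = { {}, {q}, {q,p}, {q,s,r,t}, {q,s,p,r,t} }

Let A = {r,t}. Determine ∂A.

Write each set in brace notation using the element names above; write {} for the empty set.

{s,r,t}

interior: largest open inside A is {} (from {})
cl via duality: int({q,s,p}) = {q,p}, so X∖{q,p} = {s,r,t}
cl∖int = {s,r,t}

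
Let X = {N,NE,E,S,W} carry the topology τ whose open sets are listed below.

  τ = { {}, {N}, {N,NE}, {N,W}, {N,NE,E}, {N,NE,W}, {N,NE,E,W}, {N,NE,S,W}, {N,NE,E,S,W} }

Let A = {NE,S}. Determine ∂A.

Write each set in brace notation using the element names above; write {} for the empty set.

{NE,E,S}

open subsets of A: {}; so int(A) = {}
closure: X∖int(X∖A) = X∖{N,W} = {NE,E,S}
∂A = {NE,E,S} minus {} = {NE,E,S}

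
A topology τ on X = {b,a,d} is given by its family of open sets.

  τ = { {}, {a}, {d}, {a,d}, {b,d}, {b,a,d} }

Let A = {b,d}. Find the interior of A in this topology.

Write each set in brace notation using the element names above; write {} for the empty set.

{b,d}

interior: largest open inside A is {b,d} (from {}, {d}, {b,d})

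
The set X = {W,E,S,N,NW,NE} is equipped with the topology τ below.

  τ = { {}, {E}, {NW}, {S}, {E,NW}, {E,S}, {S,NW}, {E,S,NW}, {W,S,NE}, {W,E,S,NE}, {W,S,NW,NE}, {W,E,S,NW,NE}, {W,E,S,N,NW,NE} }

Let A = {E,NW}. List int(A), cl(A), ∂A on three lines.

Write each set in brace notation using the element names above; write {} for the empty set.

int(A) = {E,NW}
cl(A)  = {E,N,NW}
∂A     = {N}

opens ⊆ A: {}, {NW}, {E}, {E,NW}; union → int = {E,NW}
complement {W,S,N,NE}; its interior {W,S,NE}; cl(A) = X∖{W,S,NE} = {E,N,NW}
boundary = {E,N,NW} ∖ {E,NW} = {N}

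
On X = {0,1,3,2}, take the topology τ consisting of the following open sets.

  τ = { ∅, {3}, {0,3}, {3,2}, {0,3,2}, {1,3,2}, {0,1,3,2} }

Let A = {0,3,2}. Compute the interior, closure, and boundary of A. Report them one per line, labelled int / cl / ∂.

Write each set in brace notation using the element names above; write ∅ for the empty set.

int(A) = {0,3,2}
cl(A)  = {0,1,3,2}
∂A     = {1}

opens ⊆ A: ∅, {3}, {3,2}, {0,3}, {0,3,2}; union → int = {0,3,2}
complement {1}; its interior ∅; cl(A) = X∖∅ = {0,1,3,2}
boundary = {0,1,3,2} ∖ {0,3,2} = {1}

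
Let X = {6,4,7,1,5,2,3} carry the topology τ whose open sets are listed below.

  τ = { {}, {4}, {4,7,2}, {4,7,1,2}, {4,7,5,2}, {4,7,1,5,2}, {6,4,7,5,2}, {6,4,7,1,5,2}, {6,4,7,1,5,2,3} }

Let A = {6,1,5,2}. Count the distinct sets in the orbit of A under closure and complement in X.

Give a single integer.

6

cl via duality: int({4,7,3}) = {4}, so X∖{4} = {6,7,1,5,2,3}
Write k for closure, c for complement:
  1. A     = {6,1,5,2}
  2. kA    = {6,7,1,5,2,3}
  3. cA    = {4,7,3}
  4. ckA   = {4}
  5. kcA   = {6,4,7,1,5,2,3}
  6. ckcA  = {}
applying k or c yields no new set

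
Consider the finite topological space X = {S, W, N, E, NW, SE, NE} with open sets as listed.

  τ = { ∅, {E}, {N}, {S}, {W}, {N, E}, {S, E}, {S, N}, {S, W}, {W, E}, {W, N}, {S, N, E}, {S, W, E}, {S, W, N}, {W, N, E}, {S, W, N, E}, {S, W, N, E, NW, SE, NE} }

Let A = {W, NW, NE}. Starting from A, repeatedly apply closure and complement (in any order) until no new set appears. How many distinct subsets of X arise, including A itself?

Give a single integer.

closure: X∖int(X∖A) = X∖{S, N, E} = {W, NW, SE, NE}
Let k=closure and c=complement:
  1. A     = {W, NW, NE}
  2. kA    = {W, NW, SE, NE}
  3. cA    = {S, N, E, SE}
  4. ckA   = {S, N, E}
  5. kcA   = {S, N, E, NW, SE, NE}
  6. ckcA  = {W}
— saturated at 6

6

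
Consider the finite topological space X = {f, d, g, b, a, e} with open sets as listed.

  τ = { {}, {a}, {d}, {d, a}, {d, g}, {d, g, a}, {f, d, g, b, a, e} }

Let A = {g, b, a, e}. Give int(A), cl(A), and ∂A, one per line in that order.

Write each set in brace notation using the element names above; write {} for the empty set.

int(A) = {a}
cl(A)  = {f, g, b, a, e}
∂A     = {f, g, b, e}

open subsets of A: {}, {a}; so int(A) = {a}
closure: X∖int(X∖A) = X∖{d} = {f, g, b, a, e}
∂A = {f, g, b, a, e} minus {a} = {f, g, b, e}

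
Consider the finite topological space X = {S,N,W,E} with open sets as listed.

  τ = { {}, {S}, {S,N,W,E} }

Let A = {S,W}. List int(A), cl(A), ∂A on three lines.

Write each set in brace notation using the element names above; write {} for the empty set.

open subsets of A: {}, {S}; so int(A) = {S}
closure: X∖int(X∖A) = X∖{} = {S,N,W,E}
∂A = {S,N,W,E} minus {S} = {N,W,E}

int(A) = {S}
cl(A)  = {S,N,W,E}
∂A     = {N,W,E}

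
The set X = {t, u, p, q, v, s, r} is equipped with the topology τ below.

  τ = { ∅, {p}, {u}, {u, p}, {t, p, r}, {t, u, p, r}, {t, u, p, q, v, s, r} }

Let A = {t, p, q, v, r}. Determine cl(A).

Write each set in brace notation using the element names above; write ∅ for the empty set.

{t, p, q, v, s, r}

cl via duality: int({u, s}) = {u}, so X∖{u} = {t, p, q, v, s, r}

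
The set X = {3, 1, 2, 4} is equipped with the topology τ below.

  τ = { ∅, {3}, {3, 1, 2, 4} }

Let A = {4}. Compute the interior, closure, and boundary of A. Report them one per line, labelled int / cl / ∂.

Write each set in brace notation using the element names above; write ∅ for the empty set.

int(A) = ∅
cl(A)  = {1, 2, 4}
∂A     = {1, 2, 4}

open subsets of A: ∅; so int(A) = ∅
closure: X∖int(X∖A) = X∖{3} = {1, 2, 4}
∂A = {1, 2, 4} minus ∅ = {1, 2, 4}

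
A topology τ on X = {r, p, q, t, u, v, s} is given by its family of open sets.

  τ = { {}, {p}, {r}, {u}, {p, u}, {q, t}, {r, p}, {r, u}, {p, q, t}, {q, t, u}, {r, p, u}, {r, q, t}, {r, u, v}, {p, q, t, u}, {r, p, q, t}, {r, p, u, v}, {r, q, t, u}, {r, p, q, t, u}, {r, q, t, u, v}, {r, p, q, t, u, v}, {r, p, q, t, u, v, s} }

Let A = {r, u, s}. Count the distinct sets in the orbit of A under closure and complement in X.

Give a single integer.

8

closure: X∖int(X∖A) = X∖{p, q, t} = {r, u, v, s}
Let k=closure and c=complement:
  1. A     = {r, u, s}
  2. kA    = {r, u, v, s}
  3. cA    = {p, q, t, v}
  4. ckA   = {p, q, t}
  5. kcA   = {p, q, t, v, s}
  6. kckA  = {p, q, t, s}
  7. ckcA  = {r, u}
  8. ckckA = {r, u, v}
— saturated at 8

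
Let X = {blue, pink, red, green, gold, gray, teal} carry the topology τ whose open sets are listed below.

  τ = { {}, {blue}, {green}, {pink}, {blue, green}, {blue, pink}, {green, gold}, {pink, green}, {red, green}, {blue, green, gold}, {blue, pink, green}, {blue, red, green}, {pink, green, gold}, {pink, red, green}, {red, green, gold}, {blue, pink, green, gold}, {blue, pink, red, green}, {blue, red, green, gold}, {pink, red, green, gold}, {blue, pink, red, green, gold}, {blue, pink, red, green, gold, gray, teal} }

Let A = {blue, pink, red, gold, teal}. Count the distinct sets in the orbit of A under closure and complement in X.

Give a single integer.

8

cl via duality: int({green, gray}) = {green}, so X∖{green} = {blue, pink, red, gold, gray, teal}
Write k for closure, c for complement:
  1. A     = {blue, pink, red, gold, teal}
  2. kA    = {blue, pink, red, gold, gray, teal}
  3. cA    = {green, gray}
  4. ckA   = {green}
  5. kcA   = {red, green, gold, gray, teal}
  6. ckcA  = {blue, pink}
  7. kckcA = {blue, pink, gray, teal}
  8. ckckcA = {red, green, gold}
applying k or c yields no new set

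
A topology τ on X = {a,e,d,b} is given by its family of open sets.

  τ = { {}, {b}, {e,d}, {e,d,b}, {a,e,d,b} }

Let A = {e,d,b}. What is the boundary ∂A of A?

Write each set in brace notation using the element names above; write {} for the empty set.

interior: largest open inside A is {e,d,b} (from {}, {b}, {e,d}, {e,d,b})
cl via duality: int({a}) = {}, so X∖{} = {a,e,d,b}
cl∖int = {a}

{a}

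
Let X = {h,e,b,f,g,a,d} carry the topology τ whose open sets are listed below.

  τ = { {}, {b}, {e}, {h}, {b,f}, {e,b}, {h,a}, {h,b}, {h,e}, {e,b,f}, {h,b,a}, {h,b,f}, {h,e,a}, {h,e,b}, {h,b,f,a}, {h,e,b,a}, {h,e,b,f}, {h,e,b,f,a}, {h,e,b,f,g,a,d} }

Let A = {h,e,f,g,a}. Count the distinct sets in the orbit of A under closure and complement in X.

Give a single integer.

8

complement {b,d}; its interior {b}; cl(A) = X∖{b} = {h,e,f,g,a,d}
With k = closure, c = complement:
  1. A     = {h,e,f,g,a}
  2. kA    = {h,e,f,g,a,d}
  3. cA    = {b,d}
  4. ckA   = {b}
  5. kcA   = {b,f,g,d}
  6. ckcA  = {h,e,a}
  7. kckcA = {h,e,g,a,d}
  8. ckckcA = {b,f}
k, c of each give nothing new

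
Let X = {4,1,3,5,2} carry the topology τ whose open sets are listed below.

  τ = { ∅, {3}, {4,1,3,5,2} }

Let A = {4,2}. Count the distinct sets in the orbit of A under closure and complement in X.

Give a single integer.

complement {1,3,5}; its interior {3}; cl(A) = X∖{3} = {4,1,5,2}
With k = closure, c = complement:
  1. A     = {4,2}
  2. kA    = {4,1,5,2}
  3. cA    = {1,3,5}
  4. ckA   = {3}
  5. kcA   = {4,1,3,5,2}
  6. ckcA  = ∅
k, c of each give nothing new

6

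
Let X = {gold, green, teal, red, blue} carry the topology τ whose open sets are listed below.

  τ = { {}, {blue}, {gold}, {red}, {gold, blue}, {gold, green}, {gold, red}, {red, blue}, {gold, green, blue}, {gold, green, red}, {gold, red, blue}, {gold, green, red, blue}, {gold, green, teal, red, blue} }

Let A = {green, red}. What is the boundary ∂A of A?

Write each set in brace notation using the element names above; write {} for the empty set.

{green, teal}

open subsets of A: {}, {red}; so int(A) = {red}
closure: X∖int(X∖A) = X∖{gold, blue} = {green, teal, red}
∂A = {green, teal, red} minus {red} = {green, teal}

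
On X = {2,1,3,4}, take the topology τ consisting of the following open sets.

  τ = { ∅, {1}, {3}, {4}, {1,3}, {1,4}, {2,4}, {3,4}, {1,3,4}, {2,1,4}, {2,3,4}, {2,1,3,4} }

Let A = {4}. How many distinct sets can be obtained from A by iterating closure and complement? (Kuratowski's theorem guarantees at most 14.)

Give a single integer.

4

X∖A={2,1,3}, int(X∖A)={1,3}, hence cl(A)={2,4}
Orbit (k=closure, c=complement):
  1. A     = {4}
  2. kA    = {2,4}
  3. cA    = {2,1,3}
  4. ckA   = {1,3}
(closed under both — stop)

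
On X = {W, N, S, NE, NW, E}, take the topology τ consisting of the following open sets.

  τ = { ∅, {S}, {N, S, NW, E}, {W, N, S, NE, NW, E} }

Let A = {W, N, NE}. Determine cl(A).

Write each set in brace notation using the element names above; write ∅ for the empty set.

cl via duality: int({S, NW, E}) = {S}, so X∖{S} = {W, N, NE, NW, E}

{W, N, NE, NW, E}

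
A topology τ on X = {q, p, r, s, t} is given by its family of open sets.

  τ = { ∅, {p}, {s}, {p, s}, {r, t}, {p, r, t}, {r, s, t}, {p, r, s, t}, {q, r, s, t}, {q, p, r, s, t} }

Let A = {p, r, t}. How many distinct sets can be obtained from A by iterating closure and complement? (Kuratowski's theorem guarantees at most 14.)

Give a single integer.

X∖A={q, s}, int(X∖A)={s}, hence cl(A)={q, p, r, t}
Orbit (k=closure, c=complement):
  1. A     = {p, r, t}
  2. kA    = {q, p, r, t}
  3. cA    = {q, s}
  4. ckA   = {s}
(closed under both — stop)

4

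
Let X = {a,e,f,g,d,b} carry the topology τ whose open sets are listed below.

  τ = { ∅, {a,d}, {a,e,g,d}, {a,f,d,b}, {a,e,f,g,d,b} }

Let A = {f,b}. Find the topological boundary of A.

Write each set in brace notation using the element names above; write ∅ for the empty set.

opens ⊆ A: ∅; union → int = ∅
complement {a,e,g,d}; its interior {a,e,g,d}; cl(A) = X∖{a,e,g,d} = {f,b}
boundary = {f,b} ∖ ∅ = {f,b}

{f,b}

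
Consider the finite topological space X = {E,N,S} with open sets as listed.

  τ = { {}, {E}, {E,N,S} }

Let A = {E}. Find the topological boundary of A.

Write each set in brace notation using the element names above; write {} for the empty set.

interior: largest open inside A is {E} (from {}, {E})
cl via duality: int({N,S}) = {}, so X∖{} = {E,N,S}
cl∖int = {N,S}

{N,S}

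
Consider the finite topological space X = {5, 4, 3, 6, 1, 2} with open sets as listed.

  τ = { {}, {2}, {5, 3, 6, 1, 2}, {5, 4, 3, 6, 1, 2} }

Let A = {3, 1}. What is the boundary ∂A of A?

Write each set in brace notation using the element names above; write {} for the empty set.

{5, 4, 3, 6, 1}

interior: largest open inside A is {} (from {})
cl via duality: int({5, 4, 6, 2}) = {2}, so X∖{2} = {5, 4, 3, 6, 1}
cl∖int = {5, 4, 3, 6, 1}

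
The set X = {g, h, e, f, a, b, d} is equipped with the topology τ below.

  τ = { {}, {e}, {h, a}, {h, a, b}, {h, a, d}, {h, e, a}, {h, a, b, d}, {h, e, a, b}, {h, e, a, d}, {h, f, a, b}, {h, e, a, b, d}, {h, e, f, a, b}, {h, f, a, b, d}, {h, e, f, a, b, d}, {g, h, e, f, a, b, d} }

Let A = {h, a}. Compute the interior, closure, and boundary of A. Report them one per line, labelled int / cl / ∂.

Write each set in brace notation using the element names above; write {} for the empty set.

int(A) = {h, a}
cl(A)  = {g, h, f, a, b, d}
∂A     = {g, f, b, d}

interior: largest open inside A is {h, a} (from {}, {h, a})
cl via duality: int({g, e, f, b, d}) = {e}, so X∖{e} = {g, h, f, a, b, d}
cl∖int = {g, f, b, d}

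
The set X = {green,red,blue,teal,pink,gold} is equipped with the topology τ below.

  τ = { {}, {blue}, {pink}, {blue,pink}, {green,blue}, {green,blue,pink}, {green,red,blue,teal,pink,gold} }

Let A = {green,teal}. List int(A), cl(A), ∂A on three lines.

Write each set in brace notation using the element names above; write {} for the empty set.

interior: largest open inside A is {} (from {})
cl via duality: int({red,blue,pink,gold}) = {blue,pink}, so X∖{blue,pink} = {green,red,teal,gold}
cl∖int = {green,red,teal,gold}

int(A) = {}
cl(A)  = {green,red,teal,gold}
∂A     = {green,red,teal,gold}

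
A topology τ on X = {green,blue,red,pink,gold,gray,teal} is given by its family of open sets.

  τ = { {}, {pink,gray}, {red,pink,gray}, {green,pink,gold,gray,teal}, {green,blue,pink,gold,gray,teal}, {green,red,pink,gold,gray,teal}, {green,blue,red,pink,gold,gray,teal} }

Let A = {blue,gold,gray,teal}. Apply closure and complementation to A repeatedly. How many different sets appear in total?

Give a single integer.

4

X∖A={green,red,pink}, int(X∖A)={}, hence cl(A)={green,blue,red,pink,gold,gray,teal}
Orbit (k=closure, c=complement):
  1. A     = {blue,gold,gray,teal}
  2. kA    = {green,blue,red,pink,gold,gray,teal}
  3. cA    = {green,red,pink}
  4. ckA   = {}
(closed under both — stop)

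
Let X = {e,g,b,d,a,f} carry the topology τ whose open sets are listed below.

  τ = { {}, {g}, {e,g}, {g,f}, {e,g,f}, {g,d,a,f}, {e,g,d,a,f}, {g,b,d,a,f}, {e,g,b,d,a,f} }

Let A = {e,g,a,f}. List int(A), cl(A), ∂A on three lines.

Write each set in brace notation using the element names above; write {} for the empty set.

int(A) = {e,g,f}
cl(A)  = {e,g,b,d,a,f}
∂A     = {b,d,a}

open subsets of A: {}, {g}, {g,f}, {e,g}, {e,g,f}; so int(A) = {e,g,f}
closure: X∖int(X∖A) = X∖{} = {e,g,b,d,a,f}
∂A = {e,g,b,d,a,f} minus {e,g,f} = {b,d,a}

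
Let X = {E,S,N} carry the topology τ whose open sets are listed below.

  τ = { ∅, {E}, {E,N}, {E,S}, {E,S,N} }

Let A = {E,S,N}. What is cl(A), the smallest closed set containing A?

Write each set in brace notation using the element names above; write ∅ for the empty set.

{E,S,N}

cl via duality: int(∅) = ∅, so X∖∅ = {E,S,N}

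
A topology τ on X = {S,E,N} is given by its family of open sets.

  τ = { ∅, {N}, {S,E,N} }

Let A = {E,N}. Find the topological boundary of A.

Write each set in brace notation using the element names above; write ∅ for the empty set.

{S,E}

interior: largest open inside A is {N} (from ∅, {N})
cl via duality: int({S}) = ∅, so X∖∅ = {S,E,N}
cl∖int = {S,E}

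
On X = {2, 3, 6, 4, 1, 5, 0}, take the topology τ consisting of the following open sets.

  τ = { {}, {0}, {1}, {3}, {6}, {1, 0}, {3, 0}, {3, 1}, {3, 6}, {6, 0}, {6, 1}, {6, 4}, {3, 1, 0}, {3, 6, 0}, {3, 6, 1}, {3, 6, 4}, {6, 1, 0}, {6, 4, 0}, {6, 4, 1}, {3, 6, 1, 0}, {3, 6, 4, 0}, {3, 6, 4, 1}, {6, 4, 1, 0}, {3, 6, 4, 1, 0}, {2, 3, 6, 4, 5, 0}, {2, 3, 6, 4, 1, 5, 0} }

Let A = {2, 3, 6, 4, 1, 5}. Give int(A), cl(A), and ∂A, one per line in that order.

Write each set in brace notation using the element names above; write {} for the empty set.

opens ⊆ A: {}, {6}, {1}, {3}, {6, 1}, {3, 1}, {6, 4}, {3, 6}, {3, 6, 1}, {3, 6, 4}, {6, 4, 1}, {3, 6, 4, 1}; union → int = {3, 6, 4, 1}
complement {0}; its interior {0}; cl(A) = X∖{0} = {2, 3, 6, 4, 1, 5}
boundary = {2, 3, 6, 4, 1, 5} ∖ {3, 6, 4, 1} = {2, 5}

int(A) = {3, 6, 4, 1}
cl(A)  = {2, 3, 6, 4, 1, 5}
∂A     = {2, 5}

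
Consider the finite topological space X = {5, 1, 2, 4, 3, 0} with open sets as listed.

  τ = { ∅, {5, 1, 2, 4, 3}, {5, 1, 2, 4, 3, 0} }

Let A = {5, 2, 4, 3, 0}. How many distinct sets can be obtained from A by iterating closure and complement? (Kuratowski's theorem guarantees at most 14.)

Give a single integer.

4

cl via duality: int({1}) = ∅, so X∖∅ = {5, 1, 2, 4, 3, 0}
Write k for closure, c for complement:
  1. A     = {5, 2, 4, 3, 0}
  2. kA    = {5, 1, 2, 4, 3, 0}
  3. cA    = {1}
  4. ckA   = ∅
applying k or c yields no new set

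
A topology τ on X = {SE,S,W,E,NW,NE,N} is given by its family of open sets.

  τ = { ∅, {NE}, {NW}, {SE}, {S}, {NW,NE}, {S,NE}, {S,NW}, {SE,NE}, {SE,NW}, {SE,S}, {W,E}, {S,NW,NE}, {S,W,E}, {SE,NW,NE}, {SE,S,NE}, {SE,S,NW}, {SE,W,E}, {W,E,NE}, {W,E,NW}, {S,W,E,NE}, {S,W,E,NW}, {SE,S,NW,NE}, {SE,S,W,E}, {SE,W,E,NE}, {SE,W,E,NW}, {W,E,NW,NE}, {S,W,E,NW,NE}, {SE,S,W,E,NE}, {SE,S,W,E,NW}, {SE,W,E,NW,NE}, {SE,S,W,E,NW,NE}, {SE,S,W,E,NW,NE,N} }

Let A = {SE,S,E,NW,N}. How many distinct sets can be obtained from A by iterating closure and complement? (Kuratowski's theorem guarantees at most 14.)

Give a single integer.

10

closure: X∖int(X∖A) = X∖{NE} = {SE,S,W,E,NW,N}
Let k=closure and c=complement:
  1. A     = {SE,S,E,NW,N}
  2. kA    = {SE,S,W,E,NW,N}
  3. cA    = {W,NE}
  4. ckA   = {NE}
  5. kcA   = {W,E,NE,N}
  6. kckA  = {NE,N}
  7. ckcA  = {SE,S,NW}
  8. ckckA = {SE,S,W,E,NW}
  9. kckcA = {SE,S,NW,N}
  10. ckckcA = {W,E,NE}
— saturated at 10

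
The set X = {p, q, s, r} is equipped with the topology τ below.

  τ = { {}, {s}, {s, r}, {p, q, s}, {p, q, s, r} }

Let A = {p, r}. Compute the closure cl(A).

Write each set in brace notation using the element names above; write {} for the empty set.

{p, q, r}

closure: X∖int(X∖A) = X∖{s} = {p, q, r}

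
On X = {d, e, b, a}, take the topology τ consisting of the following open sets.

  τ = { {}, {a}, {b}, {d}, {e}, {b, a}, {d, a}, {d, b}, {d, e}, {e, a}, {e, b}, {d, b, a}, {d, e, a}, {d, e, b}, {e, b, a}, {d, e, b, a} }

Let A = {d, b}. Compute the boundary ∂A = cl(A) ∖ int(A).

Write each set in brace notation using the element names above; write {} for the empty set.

U open, U⊆A: {}, {b}, {d}, {d, b}. int(A) = ⋃ = {d, b}
X∖A={e, a}, int(X∖A)={e, a}, hence cl(A)={d, b}
∂A: remove int from cl → {}

{}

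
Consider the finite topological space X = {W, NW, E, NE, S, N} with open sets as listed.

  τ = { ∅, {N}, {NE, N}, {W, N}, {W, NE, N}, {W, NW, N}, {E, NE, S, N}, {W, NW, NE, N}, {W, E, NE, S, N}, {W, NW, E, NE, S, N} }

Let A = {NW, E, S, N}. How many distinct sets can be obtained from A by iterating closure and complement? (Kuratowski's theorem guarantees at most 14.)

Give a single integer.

6

X∖A={W, NE}, int(X∖A)=∅, hence cl(A)={W, NW, E, NE, S, N}
Orbit (k=closure, c=complement):
  1. A     = {NW, E, S, N}
  2. kA    = {W, NW, E, NE, S, N}
  3. cA    = {W, NE}
  4. ckA   = ∅
  5. kcA   = {W, NW, E, NE, S}
  6. ckcA  = {N}
(closed under both — stop)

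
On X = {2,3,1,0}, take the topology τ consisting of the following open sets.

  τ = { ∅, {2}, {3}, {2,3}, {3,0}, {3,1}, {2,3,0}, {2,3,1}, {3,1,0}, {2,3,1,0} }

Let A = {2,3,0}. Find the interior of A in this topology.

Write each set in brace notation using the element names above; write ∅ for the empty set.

{2,3,0}

opens ⊆ A: ∅, {2}, {3}, {3,0}, {2,3}, {2,3,0}; union → int = {2,3,0}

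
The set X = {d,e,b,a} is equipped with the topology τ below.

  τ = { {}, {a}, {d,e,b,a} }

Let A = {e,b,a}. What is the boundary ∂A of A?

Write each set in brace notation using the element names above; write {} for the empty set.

open subsets of A: {}, {a}; so int(A) = {a}
closure: X∖int(X∖A) = X∖{} = {d,e,b,a}
∂A = {d,e,b,a} minus {a} = {d,e,b}

{d,e,b}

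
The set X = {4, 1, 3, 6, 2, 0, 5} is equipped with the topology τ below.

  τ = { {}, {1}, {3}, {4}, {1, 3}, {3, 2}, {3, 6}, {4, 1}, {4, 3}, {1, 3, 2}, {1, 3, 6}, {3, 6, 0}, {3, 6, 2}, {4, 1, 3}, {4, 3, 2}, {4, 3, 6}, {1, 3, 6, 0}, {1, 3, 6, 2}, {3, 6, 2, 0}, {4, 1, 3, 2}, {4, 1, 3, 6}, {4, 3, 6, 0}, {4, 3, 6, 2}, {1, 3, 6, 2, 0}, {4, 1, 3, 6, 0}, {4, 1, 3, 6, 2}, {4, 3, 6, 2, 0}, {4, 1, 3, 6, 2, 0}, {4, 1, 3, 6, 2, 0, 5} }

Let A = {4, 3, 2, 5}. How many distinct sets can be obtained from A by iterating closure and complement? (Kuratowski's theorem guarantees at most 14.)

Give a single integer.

cl via duality: int({1, 6, 0}) = {1}, so X∖{1} = {4, 3, 6, 2, 0, 5}
Write k for closure, c for complement:
  1. A     = {4, 3, 2, 5}
  2. kA    = {4, 3, 6, 2, 0, 5}
  3. cA    = {1, 6, 0}
  4. ckA   = {1}
  5. kcA   = {1, 6, 0, 5}
  6. kckA  = {1, 5}
  7. ckcA  = {4, 3, 2}
  8. ckckA = {4, 3, 6, 2, 0}
applying k or c yields no new set

8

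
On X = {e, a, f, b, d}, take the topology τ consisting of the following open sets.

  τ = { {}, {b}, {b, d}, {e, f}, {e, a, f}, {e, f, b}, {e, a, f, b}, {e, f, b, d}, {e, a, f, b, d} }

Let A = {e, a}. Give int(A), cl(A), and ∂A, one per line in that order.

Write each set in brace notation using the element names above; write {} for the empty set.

open subsets of A: {}; so int(A) = {}
closure: X∖int(X∖A) = X∖{b, d} = {e, a, f}
∂A = {e, a, f} minus {} = {e, a, f}

int(A) = {}
cl(A)  = {e, a, f}
∂A     = {e, a, f}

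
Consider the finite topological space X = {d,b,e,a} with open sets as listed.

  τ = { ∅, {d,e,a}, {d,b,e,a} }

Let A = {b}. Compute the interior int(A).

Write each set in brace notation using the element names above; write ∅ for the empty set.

U open, U⊆A: ∅. int(A) = ⋃ = ∅

∅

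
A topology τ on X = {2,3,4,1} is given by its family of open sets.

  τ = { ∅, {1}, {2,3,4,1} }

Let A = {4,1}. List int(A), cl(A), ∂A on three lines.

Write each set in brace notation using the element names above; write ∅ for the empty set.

int(A) = {1}
cl(A)  = {2,3,4,1}
∂A     = {2,3,4}

interior: largest open inside A is {1} (from ∅, {1})
cl via duality: int({2,3}) = ∅, so X∖∅ = {2,3,4,1}
cl∖int = {2,3,4}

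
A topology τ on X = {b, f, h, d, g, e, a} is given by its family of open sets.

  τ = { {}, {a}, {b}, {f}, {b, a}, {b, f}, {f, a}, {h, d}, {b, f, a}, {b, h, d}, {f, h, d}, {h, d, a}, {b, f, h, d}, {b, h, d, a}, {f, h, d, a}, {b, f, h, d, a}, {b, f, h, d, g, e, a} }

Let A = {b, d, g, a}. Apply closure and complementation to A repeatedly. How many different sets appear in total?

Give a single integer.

closure: X∖int(X∖A) = X∖{f} = {b, h, d, g, e, a}
Let k=closure and c=complement:
  1. A     = {b, d, g, a}
  2. kA    = {b, h, d, g, e, a}
  3. cA    = {f, h, e}
  4. ckA   = {f}
  5. kcA   = {f, h, d, g, e}
  6. kckA  = {f, g, e}
  7. ckcA  = {b, a}
  8. ckckA = {b, h, d, a}
  9. kckcA = {b, g, e, a}
  10. ckckcA = {f, h, d}
— saturated at 10

10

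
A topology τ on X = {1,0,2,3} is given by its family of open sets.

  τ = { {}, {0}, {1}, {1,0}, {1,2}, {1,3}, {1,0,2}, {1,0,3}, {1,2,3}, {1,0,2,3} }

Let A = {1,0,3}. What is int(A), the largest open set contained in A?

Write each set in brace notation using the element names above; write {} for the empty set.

open subsets of A: {}, {0}, {1}, {1,3}, {1,0}, {1,0,3}; so int(A) = {1,0,3}

{1,0,3}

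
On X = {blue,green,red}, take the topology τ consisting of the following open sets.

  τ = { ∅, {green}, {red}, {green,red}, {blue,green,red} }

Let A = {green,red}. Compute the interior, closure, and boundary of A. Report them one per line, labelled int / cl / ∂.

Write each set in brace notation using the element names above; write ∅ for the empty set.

int(A) = {green,red}
cl(A)  = {blue,green,red}
∂A     = {blue}

opens ⊆ A: ∅, {red}, {green}, {green,red}; union → int = {green,red}
complement {blue}; its interior ∅; cl(A) = X∖∅ = {blue,green,red}
boundary = {blue,green,red} ∖ {green,red} = {blue}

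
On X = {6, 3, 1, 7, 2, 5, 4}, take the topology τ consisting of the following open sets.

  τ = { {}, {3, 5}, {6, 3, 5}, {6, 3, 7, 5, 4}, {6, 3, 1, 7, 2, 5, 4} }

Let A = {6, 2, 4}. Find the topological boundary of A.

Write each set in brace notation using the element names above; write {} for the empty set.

opens ⊆ A: {}; union → int = {}
complement {3, 1, 7, 5}; its interior {3, 5}; cl(A) = X∖{3, 5} = {6, 1, 7, 2, 4}
boundary = {6, 1, 7, 2, 4} ∖ {} = {6, 1, 7, 2, 4}

{6, 1, 7, 2, 4}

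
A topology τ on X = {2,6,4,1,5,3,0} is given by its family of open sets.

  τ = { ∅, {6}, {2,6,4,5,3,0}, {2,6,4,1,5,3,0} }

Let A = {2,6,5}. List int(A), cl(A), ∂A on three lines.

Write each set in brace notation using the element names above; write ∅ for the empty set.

int(A) = {6}
cl(A)  = {2,6,4,1,5,3,0}
∂A     = {2,4,1,5,3,0}

interior: largest open inside A is {6} (from ∅, {6})
cl via duality: int({4,1,3,0}) = ∅, so X∖∅ = {2,6,4,1,5,3,0}
cl∖int = {2,4,1,5,3,0}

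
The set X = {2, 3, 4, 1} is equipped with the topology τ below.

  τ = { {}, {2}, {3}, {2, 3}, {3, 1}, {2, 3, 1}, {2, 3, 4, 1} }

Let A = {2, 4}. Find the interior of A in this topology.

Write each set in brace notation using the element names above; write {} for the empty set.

opens ⊆ A: {}, {2}; union → int = {2}

{2}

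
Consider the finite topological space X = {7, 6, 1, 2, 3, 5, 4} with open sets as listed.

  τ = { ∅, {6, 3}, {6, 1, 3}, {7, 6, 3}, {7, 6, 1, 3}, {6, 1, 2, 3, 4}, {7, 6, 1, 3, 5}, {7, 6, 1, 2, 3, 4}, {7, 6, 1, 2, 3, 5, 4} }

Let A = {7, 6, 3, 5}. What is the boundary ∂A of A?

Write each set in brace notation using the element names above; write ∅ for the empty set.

{1, 2, 5, 4}

interior: largest open inside A is {7, 6, 3} (from ∅, {6, 3}, {7, 6, 3})
cl via duality: int({1, 2, 4}) = ∅, so X∖∅ = {7, 6, 1, 2, 3, 5, 4}
cl∖int = {1, 2, 5, 4}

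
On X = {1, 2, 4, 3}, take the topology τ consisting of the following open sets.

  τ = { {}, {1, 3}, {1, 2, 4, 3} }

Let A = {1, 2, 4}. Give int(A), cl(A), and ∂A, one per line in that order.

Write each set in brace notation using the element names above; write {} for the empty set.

int(A) = {}
cl(A)  = {1, 2, 4, 3}
∂A     = {1, 2, 4, 3}

U open, U⊆A: {}. int(A) = ⋃ = {}
X∖A={3}, int(X∖A)={}, hence cl(A)={1, 2, 4, 3}
∂A: remove int from cl → {1, 2, 4, 3}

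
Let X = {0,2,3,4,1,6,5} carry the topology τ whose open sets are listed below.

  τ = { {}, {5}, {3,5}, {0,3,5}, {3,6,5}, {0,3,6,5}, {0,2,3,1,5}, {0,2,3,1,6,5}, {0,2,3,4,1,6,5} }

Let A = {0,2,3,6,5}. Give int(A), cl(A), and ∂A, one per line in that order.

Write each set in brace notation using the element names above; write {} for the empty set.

interior: largest open inside A is {0,3,6,5} (from {}, {5}, {3,5}, {0,3,5}, {3,6,5}, {0,3,6,5})
cl via duality: int({4,1}) = {}, so X∖{} = {0,2,3,4,1,6,5}
cl∖int = {2,4,1}

int(A) = {0,3,6,5}
cl(A)  = {0,2,3,4,1,6,5}
∂A     = {2,4,1}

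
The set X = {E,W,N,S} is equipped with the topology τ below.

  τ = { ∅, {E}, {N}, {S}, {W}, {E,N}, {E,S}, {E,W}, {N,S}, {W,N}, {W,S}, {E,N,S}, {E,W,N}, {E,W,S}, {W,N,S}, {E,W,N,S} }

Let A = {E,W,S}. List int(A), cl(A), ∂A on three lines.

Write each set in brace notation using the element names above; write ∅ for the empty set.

interior: largest open inside A is {E,W,S} (from ∅, {S}, {E}, {W}, {E,S}, {E,W}, {W,S}, {E,W,S})
cl via duality: int({N}) = {N}, so X∖{N} = {E,W,S}
cl∖int = ∅

int(A) = {E,W,S}
cl(A)  = {E,W,S}
∂A     = ∅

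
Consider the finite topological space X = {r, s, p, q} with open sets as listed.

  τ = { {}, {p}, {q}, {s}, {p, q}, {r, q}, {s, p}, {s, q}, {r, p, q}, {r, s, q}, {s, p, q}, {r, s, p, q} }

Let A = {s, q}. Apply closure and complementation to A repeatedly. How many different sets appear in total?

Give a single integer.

closure: X∖int(X∖A) = X∖{p} = {r, s, q}
Let k=closure and c=complement:
  1. A     = {s, q}
  2. kA    = {r, s, q}
  3. cA    = {r, p}
  4. ckA   = {p}
— saturated at 4

4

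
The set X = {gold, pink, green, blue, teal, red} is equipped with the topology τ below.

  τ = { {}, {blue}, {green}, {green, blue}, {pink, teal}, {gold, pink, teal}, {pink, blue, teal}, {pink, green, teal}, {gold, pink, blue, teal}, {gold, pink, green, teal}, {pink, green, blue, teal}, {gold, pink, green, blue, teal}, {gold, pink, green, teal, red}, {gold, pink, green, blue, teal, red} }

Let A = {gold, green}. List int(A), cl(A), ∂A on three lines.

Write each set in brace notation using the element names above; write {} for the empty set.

int(A) = {green}
cl(A)  = {gold, green, red}
∂A     = {gold, red}

open subsets of A: {}, {green}; so int(A) = {green}
closure: X∖int(X∖A) = X∖{pink, blue, teal} = {gold, green, red}
∂A = {gold, green, red} minus {green} = {gold, red}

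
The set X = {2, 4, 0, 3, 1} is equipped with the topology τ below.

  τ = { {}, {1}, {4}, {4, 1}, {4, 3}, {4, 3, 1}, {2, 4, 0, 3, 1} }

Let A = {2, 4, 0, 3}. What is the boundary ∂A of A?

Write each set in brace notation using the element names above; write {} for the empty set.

{2, 0}

U open, U⊆A: {}, {4}, {4, 3}. int(A) = ⋃ = {4, 3}
X∖A={1}, int(X∖A)={1}, hence cl(A)={2, 4, 0, 3}
∂A: remove int from cl → {2, 0}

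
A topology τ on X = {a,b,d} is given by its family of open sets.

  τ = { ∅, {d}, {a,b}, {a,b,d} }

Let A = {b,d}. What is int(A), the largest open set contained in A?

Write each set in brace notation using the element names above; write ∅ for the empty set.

interior: largest open inside A is {d} (from ∅, {d})

{d}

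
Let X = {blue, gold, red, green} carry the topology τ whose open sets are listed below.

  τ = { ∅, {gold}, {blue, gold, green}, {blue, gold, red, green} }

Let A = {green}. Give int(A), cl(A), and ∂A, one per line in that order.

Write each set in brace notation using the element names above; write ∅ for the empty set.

interior: largest open inside A is ∅ (from ∅)
cl via duality: int({blue, gold, red}) = {gold}, so X∖{gold} = {blue, red, green}
cl∖int = {blue, red, green}

int(A) = ∅
cl(A)  = {blue, red, green}
∂A     = {blue, red, green}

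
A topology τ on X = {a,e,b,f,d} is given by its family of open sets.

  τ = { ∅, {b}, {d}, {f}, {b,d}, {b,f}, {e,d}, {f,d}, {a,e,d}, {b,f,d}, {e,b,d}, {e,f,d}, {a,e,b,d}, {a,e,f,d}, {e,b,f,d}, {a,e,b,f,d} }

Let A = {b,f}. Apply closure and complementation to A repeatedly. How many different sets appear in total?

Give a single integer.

2

complement {a,e,d}; its interior {a,e,d}; cl(A) = X∖{a,e,d} = {b,f}
With k = closure, c = complement:
  1. A     = {b,f}
  2. cA    = {a,e,d}
k, c of each give nothing new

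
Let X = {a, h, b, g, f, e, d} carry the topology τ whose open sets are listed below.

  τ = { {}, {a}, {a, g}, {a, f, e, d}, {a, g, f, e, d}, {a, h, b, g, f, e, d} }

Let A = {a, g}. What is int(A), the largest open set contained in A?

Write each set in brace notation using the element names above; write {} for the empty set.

U open, U⊆A: {}, {a}, {a, g}. int(A) = ⋃ = {a, g}

{a, g}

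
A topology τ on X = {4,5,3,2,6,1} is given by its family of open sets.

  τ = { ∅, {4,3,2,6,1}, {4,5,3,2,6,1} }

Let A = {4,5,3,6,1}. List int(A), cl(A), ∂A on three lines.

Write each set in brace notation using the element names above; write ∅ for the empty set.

U open, U⊆A: ∅. int(A) = ⋃ = ∅
X∖A={2}, int(X∖A)=∅, hence cl(A)={4,5,3,2,6,1}
∂A: remove int from cl → {4,5,3,2,6,1}

int(A) = ∅
cl(A)  = {4,5,3,2,6,1}
∂A     = {4,5,3,2,6,1}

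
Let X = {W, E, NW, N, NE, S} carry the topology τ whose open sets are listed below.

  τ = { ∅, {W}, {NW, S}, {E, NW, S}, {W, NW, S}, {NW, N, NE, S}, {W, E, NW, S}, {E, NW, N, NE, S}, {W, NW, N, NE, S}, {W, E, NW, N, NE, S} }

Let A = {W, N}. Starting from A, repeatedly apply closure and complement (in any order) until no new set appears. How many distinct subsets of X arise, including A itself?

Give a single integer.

closure: X∖int(X∖A) = X∖{E, NW, S} = {W, N, NE}
Let k=closure and c=complement:
  1. A     = {W, N}
  2. kA    = {W, N, NE}
  3. cA    = {E, NW, NE, S}
  4. ckA   = {E, NW, S}
  5. kcA   = {E, NW, N, NE, S}
  6. ckcA  = {W}
— saturated at 6

6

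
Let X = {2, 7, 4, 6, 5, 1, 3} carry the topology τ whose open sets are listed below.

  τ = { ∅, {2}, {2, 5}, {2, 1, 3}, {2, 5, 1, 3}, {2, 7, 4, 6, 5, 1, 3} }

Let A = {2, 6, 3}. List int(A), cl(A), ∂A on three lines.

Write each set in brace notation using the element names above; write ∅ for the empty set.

int(A) = {2}
cl(A)  = {2, 7, 4, 6, 5, 1, 3}
∂A     = {7, 4, 6, 5, 1, 3}

open subsets of A: ∅, {2}; so int(A) = {2}
closure: X∖int(X∖A) = X∖∅ = {2, 7, 4, 6, 5, 1, 3}
∂A = {2, 7, 4, 6, 5, 1, 3} minus {2} = {7, 4, 6, 5, 1, 3}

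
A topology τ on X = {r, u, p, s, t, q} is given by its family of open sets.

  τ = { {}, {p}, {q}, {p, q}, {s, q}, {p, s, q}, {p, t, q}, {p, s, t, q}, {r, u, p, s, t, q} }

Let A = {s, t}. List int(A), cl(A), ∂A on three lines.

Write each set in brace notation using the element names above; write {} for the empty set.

int(A) = {}
cl(A)  = {r, u, s, t}
∂A     = {r, u, s, t}

interior: largest open inside A is {} (from {})
cl via duality: int({r, u, p, q}) = {p, q}, so X∖{p, q} = {r, u, s, t}
cl∖int = {r, u, s, t}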